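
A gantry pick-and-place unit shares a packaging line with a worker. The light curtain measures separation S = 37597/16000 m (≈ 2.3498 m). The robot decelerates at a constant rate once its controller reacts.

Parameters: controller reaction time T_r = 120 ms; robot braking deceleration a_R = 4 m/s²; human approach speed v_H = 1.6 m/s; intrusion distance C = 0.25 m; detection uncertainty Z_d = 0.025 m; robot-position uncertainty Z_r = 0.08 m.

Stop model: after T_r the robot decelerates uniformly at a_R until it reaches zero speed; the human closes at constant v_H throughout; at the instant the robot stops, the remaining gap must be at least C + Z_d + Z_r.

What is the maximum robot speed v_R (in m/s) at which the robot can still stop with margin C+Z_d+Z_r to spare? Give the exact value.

v_R_max = 9/4 m/s = 2.2500 m/s

quadratic (1/8)·v² + (13/25)·v + (-5769/3200) = 0
  disc = (13/25)² − 4·(1/8)·(-5769/3200) = 187489/160000 ; √disc = 433/400
  v_R = (−(13/25) + 433/400) / (2·(1/8)) = 9/4 m/s
check:
stop time T_s = (9/4)/4 = 0.5625 s
reaction-phase robot travel = 2.2500·0.1200 = 0.2700 m
robot under decel: 2.2500²/(2·4.0000) = 0.6328 m
person approaches 1.6000·(0.1200+0.5625) = 1.0920 m
margins: 0.2500+0.0250+0.0800 = 0.3550 m
sum ≈ 0.2700+0.6328+1.0920+0.3550 ≈ 2.3498 m = S ✓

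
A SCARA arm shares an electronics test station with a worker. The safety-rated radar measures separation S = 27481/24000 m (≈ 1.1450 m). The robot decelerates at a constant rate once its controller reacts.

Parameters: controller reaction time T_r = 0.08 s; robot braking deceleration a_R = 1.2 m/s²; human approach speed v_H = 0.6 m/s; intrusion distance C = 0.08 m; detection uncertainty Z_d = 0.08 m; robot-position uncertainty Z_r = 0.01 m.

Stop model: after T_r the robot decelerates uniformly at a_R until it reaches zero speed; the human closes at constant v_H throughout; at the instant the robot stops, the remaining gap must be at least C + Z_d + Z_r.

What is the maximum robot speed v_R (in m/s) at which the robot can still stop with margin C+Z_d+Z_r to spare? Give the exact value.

v_R_max = 19/20 m/s = 0.9500 m/s

at the boundary: (5/12)·v² + (29/50)·v + (-22249/24000) = 0
  disc = (29/50)² − 4·(5/12)·(-22249/24000) = 677329/360000 ; √disc = 823/600
  v_R = (−(29/50) + 823/600) / (2·(5/12)) = 19/20 m/s
check:
stop time T_s = (19/20)/(6/5) = 0.7917 s
robot covers v_R·T_r = 0.9500·0.0800 = 0.0760 m before braking
robot covers 0.9500·0.7917 − ½·1.2000·0.7917² = 0.3760 m while stopping
human closes 0.6000·0.8717 = 0.5230 m
residual clearance needed = 0.0800+0.0800+0.0100 = 0.1700 m
sum ≈ 0.0760+0.3760+0.5230+0.1700 ≈ 1.1450 m = S ✓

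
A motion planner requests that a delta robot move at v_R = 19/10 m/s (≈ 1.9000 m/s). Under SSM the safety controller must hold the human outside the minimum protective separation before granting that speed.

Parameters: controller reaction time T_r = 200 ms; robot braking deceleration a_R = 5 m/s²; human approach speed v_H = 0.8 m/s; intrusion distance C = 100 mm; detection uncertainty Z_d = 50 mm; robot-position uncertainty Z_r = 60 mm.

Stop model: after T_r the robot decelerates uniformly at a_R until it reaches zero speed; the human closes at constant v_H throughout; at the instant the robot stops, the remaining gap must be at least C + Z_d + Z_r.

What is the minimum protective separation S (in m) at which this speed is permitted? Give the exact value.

T_s = v_R/a_R = (19/10)/5 = 0.3800 s
robot in T_r: 1.9000·0.2000 = 0.3800 m
robot under decel: 1.9000²/(2·5.0000) = 0.3610 m
person approaches 0.8000·(0.2000+0.3800) = 0.4640 m
residual clearance needed = 0.1000+0.0500+0.0600 = 0.2100 m
S_min ≈ 0.3800+0.3610+0.4640+0.2100  ⇒  S_min = 283/200 m

S_min = 283/200 m = 1.4150 m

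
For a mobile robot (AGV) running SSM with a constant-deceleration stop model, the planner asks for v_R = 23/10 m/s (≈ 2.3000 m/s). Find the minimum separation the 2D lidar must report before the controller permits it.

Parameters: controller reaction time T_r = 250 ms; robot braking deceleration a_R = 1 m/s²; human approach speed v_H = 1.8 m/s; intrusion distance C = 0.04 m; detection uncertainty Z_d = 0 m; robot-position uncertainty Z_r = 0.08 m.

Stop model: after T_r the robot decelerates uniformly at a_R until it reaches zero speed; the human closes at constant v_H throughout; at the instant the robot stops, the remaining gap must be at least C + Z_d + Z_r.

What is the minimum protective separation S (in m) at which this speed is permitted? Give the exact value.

T_s = v_R/a_R = (23/10)/1 = 2.3000 s
robot covers v_R·T_r = 2.3000·0.2500 = 0.5750 m before braking
robot covers 2.3000·2.3000 − ½·1.0000·2.3000² = 2.6450 m while stopping
human over T_r+T_s: 1.8000·(0.2500+2.3000) = 4.5900 m
C+Z_d+Z_r = 0.0400+0.0000+0.0800 = 0.1200 m
S_min ≈ 0.5750+2.6450+4.5900+0.1200  ⇒  S_min = 793/100 m

S_min = 793/100 m = 7.9300 m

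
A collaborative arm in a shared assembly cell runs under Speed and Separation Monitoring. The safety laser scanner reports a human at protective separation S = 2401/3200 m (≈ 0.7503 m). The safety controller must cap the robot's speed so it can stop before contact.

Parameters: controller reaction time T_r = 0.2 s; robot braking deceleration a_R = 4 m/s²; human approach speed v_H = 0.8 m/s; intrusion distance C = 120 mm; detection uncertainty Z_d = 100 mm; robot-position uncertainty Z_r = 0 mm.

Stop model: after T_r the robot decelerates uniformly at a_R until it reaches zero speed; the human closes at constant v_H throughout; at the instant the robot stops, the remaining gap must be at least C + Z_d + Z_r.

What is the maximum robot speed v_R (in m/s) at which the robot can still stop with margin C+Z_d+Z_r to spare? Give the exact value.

v_R_max = 3/4 m/s = 0.7500 m/s

collect terms ⇒ (1/8)·v_R² + (2/5)·v_R + (-237/640) = 0
  disc = (2/5)² − 4·(1/8)·(-237/640) = 2209/6400 ; √disc = 47/80
  v_R = (−(2/5) + 47/80) / (2·(1/8)) = 3/4 m/s
check:
T_s = v_R/a_R = (3/4)/4 = 0.1875 s
reaction-phase robot travel = 0.7500·0.2000 = 0.1500 m
robot covers 0.7500·0.1875 − ½·4.0000·0.1875² = 0.0703 m while stopping
human closes 0.8000·0.3875 = 0.3100 m
margins: 0.1200+0.1000+0.0000 = 0.2200 m
sum ≈ 0.1500+0.0703+0.3100+0.2200 ≈ 0.7503 m = S ✓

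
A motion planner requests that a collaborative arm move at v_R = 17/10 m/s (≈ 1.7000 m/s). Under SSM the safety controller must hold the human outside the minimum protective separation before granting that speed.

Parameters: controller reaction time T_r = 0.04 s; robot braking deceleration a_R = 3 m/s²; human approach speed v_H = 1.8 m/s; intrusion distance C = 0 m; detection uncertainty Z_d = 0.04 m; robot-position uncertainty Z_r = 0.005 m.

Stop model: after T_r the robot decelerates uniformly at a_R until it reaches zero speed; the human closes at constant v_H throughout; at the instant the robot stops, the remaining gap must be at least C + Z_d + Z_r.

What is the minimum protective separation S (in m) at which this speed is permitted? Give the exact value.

S_min = 253/150 m = 1.6867 m

stop time T_s = (17/10)/3 = 0.5667 s
robot covers v_R·T_r = 1.7000·0.0400 = 0.0680 m before braking
braking distance = 1.7000²/(2·3.0000) = 0.4817 m
human closes 1.8000·0.6067 = 1.0920 m
C+Z_d+Z_r = 0.0000+0.0400+0.0050 = 0.0450 m
S_min ≈ 0.0680+0.4817+1.0920+0.0450  ⇒  S_min = 253/150 m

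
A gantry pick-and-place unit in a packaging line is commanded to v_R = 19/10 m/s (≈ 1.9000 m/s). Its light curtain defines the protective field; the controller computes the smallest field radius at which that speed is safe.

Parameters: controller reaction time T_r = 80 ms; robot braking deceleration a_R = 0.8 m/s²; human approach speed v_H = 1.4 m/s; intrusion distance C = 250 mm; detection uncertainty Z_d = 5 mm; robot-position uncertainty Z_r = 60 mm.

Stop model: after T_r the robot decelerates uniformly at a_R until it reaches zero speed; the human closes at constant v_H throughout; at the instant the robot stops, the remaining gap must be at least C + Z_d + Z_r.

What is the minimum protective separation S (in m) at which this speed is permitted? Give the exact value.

T_s = v_R/a_R = (19/10)/(4/5) = 2.3750 s
robot covers v_R·T_r = 1.9000·0.0800 = 0.1520 m before braking
braking distance = 1.9000²/(2·0.8000) = 2.2563 m
person approaches 1.4000·(0.0800+2.3750) = 3.4370 m
margins: 0.2500+0.0050+0.0600 = 0.3150 m
S_min ≈ 0.1520+2.2563+3.4370+0.3150  ⇒  S_min = 24641/4000 m

S_min = 24641/4000 m = 6.1602 m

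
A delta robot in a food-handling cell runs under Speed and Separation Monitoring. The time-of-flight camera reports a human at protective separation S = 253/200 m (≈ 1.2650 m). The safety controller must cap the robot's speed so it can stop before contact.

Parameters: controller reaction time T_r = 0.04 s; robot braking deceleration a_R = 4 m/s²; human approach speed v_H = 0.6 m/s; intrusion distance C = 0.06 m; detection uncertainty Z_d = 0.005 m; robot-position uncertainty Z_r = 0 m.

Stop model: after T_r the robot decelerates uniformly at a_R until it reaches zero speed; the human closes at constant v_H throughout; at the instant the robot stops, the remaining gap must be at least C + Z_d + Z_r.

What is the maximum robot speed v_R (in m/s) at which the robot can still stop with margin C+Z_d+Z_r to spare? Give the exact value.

collect terms ⇒ (1/8)·v_R² + (19/100)·v_R + (-147/125) = 0
  disc = (19/100)² − 4·(1/8)·(-147/125) = 6241/10000 ; √disc = 79/100
  v_R = (−(19/100) + 79/100) / (2·(1/8)) = 12/5 m/s
check:
stop time T_s = (12/5)/4 = 0.6000 s
robot covers v_R·T_r = 2.4000·0.0400 = 0.0960 m before braking
robot covers 2.4000·0.6000 − ½·4.0000·0.6000² = 0.7200 m while stopping
human closes 0.6000·0.6400 = 0.3840 m
residual clearance needed = 0.0600+0.0050+0.0000 = 0.0650 m
sum ≈ 0.0960+0.7200+0.3840+0.0650 ≈ 1.2650 m = S ✓

v_R_max = 12/5 m/s = 2.4000 m/s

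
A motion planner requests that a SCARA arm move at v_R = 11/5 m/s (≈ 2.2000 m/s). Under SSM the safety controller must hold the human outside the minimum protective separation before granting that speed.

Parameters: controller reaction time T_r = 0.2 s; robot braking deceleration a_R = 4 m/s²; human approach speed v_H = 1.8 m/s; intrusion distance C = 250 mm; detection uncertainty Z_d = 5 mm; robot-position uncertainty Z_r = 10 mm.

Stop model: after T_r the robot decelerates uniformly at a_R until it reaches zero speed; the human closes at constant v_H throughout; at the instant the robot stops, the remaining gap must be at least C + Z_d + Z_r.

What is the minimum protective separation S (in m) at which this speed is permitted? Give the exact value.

S_min = 133/50 m = 2.6600 m

stop time T_s = (11/5)/4 = 0.5500 s
robot in T_r: 2.2000·0.2000 = 0.4400 m
robot covers 2.2000·0.5500 − ½·4.0000·0.5500² = 0.6050 m while stopping
person approaches 1.8000·(0.2000+0.5500) = 1.3500 m
residual clearance needed = 0.2500+0.0050+0.0100 = 0.2650 m
S_min ≈ 0.4400+0.6050+1.3500+0.2650  ⇒  S_min = 133/50 m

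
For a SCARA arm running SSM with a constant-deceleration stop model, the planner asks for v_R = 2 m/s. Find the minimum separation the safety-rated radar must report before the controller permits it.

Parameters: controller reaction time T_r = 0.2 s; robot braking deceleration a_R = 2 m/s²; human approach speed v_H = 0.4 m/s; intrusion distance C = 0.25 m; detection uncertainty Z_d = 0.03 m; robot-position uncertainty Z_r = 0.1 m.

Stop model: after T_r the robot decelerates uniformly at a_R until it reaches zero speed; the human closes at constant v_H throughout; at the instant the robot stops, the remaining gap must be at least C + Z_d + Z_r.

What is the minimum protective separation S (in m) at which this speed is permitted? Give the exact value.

stop time T_s = 2/2 = 1.0000 s
robot in T_r: 2.0000·0.2000 = 0.4000 m
robot under decel: 2.0000²/(2·2.0000) = 1.0000 m
human closes 0.4000·1.2000 = 0.4800 m
C+Z_d+Z_r = 0.2500+0.0300+0.1000 = 0.3800 m
S_min ≈ 0.4000+1.0000+0.4800+0.3800  ⇒  S_min = 113/50 m

S_min = 113/50 m = 2.2600 m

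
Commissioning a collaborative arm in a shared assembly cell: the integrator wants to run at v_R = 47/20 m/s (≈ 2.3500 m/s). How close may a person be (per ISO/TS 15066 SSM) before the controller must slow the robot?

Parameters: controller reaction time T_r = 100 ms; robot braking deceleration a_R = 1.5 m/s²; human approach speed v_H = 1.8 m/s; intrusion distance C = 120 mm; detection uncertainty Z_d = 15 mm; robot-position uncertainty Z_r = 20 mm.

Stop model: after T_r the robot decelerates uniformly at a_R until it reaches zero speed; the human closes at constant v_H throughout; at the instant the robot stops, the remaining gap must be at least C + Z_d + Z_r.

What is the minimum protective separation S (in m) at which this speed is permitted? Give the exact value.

S_min = 6277/1200 m = 5.2308 m

T_s = v_R/a_R = (47/20)/(3/2) = 1.5667 s
reaction-phase robot travel = 2.3500·0.1000 = 0.2350 m
robot covers 2.3500·1.5667 − ½·1.5000·1.5667² = 1.8408 m while stopping
human closes 1.8000·1.6667 = 3.0000 m
margins: 0.1200+0.0150+0.0200 = 0.1550 m
S_min ≈ 0.2350+1.8408+3.0000+0.1550  ⇒  S_min = 6277/1200 m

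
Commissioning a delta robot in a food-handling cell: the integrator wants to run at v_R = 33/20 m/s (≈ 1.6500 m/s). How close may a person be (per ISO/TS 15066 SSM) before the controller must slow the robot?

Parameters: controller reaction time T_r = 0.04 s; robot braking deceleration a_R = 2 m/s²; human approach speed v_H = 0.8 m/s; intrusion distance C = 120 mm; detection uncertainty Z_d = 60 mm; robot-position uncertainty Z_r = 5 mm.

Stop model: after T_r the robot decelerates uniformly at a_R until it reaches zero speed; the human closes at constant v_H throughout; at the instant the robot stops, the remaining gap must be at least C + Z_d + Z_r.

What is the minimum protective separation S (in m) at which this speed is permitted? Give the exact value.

braking lasts T_s = (33/20)/2 = 0.8250 s
robot covers v_R·T_r = 1.6500·0.0400 = 0.0660 m before braking
braking distance = 1.6500²/(2·2.0000) = 0.6806 m
human closes 0.8000·0.8650 = 0.6920 m
residual clearance needed = 0.1200+0.0600+0.0050 = 0.1850 m
S_min ≈ 0.0660+0.6806+0.6920+0.1850  ⇒  S_min = 12989/8000 m

S_min = 12989/8000 m = 1.6236 m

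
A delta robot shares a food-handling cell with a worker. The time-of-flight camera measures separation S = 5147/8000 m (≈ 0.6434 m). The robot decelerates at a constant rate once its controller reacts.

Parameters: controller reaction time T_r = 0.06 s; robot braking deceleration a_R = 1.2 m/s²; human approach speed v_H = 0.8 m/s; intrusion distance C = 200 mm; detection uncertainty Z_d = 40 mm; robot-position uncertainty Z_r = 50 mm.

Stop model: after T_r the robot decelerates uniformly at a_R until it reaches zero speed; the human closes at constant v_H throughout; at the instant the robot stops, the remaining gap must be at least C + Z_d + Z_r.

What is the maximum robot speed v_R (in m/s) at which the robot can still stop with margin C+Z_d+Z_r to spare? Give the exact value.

v_R_max = 7/20 m/s = 0.3500 m/s

at the boundary: (5/12)·v² + (109/150)·v + (-2443/8000) = 0
  disc = (109/150)² − 4·(5/12)·(-2443/8000) = 373321/360000 ; √disc = 611/600
  v_R = (−(109/150) + 611/600) / (2·(5/12)) = 7/20 m/s
check:
braking lasts T_s = (7/20)/(6/5) = 0.2917 s
robot covers v_R·T_r = 0.3500·0.0600 = 0.0210 m before braking
robot under decel: 0.3500²/(2·1.2000) = 0.0510 m
human over T_r+T_s: 0.8000·(0.0600+0.2917) = 0.2813 m
C+Z_d+Z_r = 0.2000+0.0400+0.0500 = 0.2900 m
sum ≈ 0.0210+0.0510+0.2813+0.2900 ≈ 0.6434 m = S ✓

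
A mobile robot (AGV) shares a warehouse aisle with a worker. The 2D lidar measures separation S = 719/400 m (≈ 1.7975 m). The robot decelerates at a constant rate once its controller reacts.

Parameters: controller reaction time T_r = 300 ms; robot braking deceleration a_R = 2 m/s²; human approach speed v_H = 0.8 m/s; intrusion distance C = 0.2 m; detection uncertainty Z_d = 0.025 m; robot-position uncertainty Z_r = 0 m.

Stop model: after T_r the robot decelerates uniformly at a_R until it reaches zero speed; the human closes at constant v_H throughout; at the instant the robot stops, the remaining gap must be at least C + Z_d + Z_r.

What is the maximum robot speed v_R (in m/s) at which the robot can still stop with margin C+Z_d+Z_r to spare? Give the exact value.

v_R_max = 13/10 m/s = 1.3000 m/s

collect terms ⇒ (1/4)·v_R² + (7/10)·v_R + (-533/400) = 0
  disc = (7/10)² − 4·(1/4)·(-533/400) = 729/400 ; √disc = 27/20
  v_R = (−(7/10) + 27/20) / (2·(1/4)) = 13/10 m/s
check:
braking lasts T_s = (13/10)/2 = 0.6500 s
reaction-phase robot travel = 1.3000·0.3000 = 0.3900 m
robot covers 1.3000·0.6500 − ½·2.0000·0.6500² = 0.4225 m while stopping
person approaches 0.8000·(0.3000+0.6500) = 0.7600 m
margins: 0.2000+0.0250+0.0000 = 0.2250 m
sum ≈ 0.3900+0.4225+0.7600+0.2250 ≈ 1.7975 m = S ✓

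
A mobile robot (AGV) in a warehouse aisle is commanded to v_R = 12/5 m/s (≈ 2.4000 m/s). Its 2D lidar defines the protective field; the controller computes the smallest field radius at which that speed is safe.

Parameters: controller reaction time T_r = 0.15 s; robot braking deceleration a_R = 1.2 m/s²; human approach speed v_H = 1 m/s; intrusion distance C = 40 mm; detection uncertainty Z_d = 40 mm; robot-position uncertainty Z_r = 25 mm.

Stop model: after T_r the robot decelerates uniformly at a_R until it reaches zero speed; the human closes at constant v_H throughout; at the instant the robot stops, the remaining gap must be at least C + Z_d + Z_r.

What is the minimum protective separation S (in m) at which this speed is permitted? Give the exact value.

stop time T_s = (12/5)/(6/5) = 2.0000 s
robot covers v_R·T_r = 2.4000·0.1500 = 0.3600 m before braking
robot under decel: 2.4000²/(2·1.2000) = 2.4000 m
human closes 1.0000·2.1500 = 2.1500 m
residual clearance needed = 0.0400+0.0400+0.0250 = 0.1050 m
S_min ≈ 0.3600+2.4000+2.1500+0.1050  ⇒  S_min = 1003/200 m

S_min = 1003/200 m = 5.0150 m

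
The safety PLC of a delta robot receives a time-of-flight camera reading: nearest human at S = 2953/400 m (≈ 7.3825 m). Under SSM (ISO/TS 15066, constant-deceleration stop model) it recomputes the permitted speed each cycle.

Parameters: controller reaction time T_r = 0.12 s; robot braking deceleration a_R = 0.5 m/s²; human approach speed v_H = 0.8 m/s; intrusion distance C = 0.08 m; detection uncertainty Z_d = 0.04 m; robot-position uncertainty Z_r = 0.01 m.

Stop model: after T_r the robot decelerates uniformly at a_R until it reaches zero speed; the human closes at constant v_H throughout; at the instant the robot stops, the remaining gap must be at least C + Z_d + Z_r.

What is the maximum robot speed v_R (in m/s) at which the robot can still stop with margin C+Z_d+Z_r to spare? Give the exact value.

v_R_max = 39/20 m/s = 1.9500 m/s

collect terms ⇒ (1)·v_R² + (43/25)·v_R + (-14313/2000) = 0
  disc = (43/25)² − 4·(1)·(-14313/2000) = 78961/2500 ; √disc = 281/50
  v_R = (−(43/25) + 281/50) / (2·(1)) = 39/20 m/s
check:
T_s = v_R/a_R = (39/20)/(1/2) = 3.9000 s
reaction-phase robot travel = 1.9500·0.1200 = 0.2340 m
robot covers 1.9500·3.9000 − ½·0.5000·3.9000² = 3.8025 m while stopping
human over T_r+T_s: 0.8000·(0.1200+3.9000) = 3.2160 m
margins: 0.0800+0.0400+0.0100 = 0.1300 m
sum ≈ 0.2340+3.8025+3.2160+0.1300 ≈ 7.3825 m = S ✓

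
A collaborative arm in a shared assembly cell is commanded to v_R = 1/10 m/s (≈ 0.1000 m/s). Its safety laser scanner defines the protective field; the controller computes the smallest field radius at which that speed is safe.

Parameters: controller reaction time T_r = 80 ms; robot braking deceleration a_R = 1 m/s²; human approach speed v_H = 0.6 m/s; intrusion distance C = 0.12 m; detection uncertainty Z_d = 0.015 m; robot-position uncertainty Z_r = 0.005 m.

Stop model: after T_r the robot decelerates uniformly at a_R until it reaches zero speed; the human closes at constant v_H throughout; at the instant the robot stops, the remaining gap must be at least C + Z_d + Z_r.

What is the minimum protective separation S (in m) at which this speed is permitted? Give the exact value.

T_s = v_R/a_R = (1/10)/1 = 0.1000 s
robot covers v_R·T_r = 0.1000·0.0800 = 0.0080 m before braking
braking distance = 0.1000²/(2·1.0000) = 0.0050 m
human over T_r+T_s: 0.6000·(0.0800+0.1000) = 0.1080 m
residual clearance needed = 0.1200+0.0150+0.0050 = 0.1400 m
S_min ≈ 0.0080+0.0050+0.1080+0.1400  ⇒  S_min = 261/1000 m

S_min = 261/1000 m = 0.2610 m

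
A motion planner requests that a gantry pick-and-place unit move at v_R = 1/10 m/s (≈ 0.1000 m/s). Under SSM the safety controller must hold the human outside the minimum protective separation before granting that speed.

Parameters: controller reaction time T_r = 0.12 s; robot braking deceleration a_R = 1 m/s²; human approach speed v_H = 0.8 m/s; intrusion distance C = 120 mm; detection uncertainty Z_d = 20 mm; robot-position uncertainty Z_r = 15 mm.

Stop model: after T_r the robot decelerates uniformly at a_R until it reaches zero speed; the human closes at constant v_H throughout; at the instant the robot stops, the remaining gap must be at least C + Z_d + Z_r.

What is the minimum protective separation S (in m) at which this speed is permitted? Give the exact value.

S_min = 87/250 m = 0.3480 m

T_s = v_R/a_R = (1/10)/1 = 0.1000 s
robot in T_r: 0.1000·0.1200 = 0.0120 m
robot covers 0.1000·0.1000 − ½·1.0000·0.1000² = 0.0050 m while stopping
human over T_r+T_s: 0.8000·(0.1200+0.1000) = 0.1760 m
margins: 0.1200+0.0200+0.0150 = 0.1550 m
S_min ≈ 0.0120+0.0050+0.1760+0.1550  ⇒  S_min = 87/250 m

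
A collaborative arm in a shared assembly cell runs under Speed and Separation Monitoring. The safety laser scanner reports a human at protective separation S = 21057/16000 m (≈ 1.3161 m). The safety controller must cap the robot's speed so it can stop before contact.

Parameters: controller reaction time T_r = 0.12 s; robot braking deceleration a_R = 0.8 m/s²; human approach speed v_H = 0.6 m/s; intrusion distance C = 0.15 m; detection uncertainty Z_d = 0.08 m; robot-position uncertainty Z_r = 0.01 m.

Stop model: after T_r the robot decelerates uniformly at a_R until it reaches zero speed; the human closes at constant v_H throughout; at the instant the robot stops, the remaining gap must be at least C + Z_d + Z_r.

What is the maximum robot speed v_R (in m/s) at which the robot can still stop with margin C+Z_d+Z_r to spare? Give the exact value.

v_R_max = 3/4 m/s = 0.7500 m/s

collect terms ⇒ (5/8)·v_R² + (87/100)·v_R + (-3213/3200) = 0
  disc = (87/100)² − 4·(5/8)·(-3213/3200) = 522729/160000 ; √disc = 723/400
  v_R = (−(87/100) + 723/400) / (2·(5/8)) = 3/4 m/s
check:
T_s = v_R/a_R = (3/4)/(4/5) = 0.9375 s
robot covers v_R·T_r = 0.7500·0.1200 = 0.0900 m before braking
braking distance = 0.7500²/(2·0.8000) = 0.3516 m
human closes 0.6000·1.0575 = 0.6345 m
residual clearance needed = 0.1500+0.0800+0.0100 = 0.2400 m
sum ≈ 0.0900+0.3516+0.6345+0.2400 ≈ 1.3161 m = S ✓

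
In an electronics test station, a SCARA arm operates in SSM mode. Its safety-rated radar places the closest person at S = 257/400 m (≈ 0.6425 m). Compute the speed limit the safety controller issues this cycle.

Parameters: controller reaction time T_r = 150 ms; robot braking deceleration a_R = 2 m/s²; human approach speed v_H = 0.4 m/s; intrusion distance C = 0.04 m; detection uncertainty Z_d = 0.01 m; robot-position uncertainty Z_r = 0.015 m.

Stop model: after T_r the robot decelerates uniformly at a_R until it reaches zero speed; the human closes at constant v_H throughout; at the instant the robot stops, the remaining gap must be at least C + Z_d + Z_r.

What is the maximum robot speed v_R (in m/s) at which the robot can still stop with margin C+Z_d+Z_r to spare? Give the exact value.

quadratic (1/4)·v² + (7/20)·v + (-207/400) = 0
  disc = (7/20)² − 4·(1/4)·(-207/400) = 16/25 ; √disc = 4/5
  v_R = (−(7/20) + 4/5) / (2·(1/4)) = 9/10 m/s
check:
stop time T_s = (9/10)/2 = 0.4500 s
robot in T_r: 0.9000·0.1500 = 0.1350 m
robot covers 0.9000·0.4500 − ½·2.0000·0.4500² = 0.2025 m while stopping
human closes 0.4000·0.6000 = 0.2400 m
residual clearance needed = 0.0400+0.0100+0.0150 = 0.0650 m
sum ≈ 0.1350+0.2025+0.2400+0.0650 ≈ 0.6425 m = S ✓

v_R_max = 9/10 m/s = 0.9000 m/s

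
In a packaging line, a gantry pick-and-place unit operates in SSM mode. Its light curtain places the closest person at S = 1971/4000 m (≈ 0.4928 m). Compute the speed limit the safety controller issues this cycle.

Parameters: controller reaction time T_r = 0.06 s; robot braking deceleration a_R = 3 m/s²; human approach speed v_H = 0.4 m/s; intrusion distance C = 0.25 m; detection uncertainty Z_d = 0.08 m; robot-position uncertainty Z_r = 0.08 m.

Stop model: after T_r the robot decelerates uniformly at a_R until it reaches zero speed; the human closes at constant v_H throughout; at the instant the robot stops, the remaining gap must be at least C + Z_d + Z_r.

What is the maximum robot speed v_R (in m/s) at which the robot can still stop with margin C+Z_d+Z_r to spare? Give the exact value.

collect terms ⇒ (1/6)·v_R² + (29/150)·v_R + (-47/800) = 0
  disc = (29/150)² − 4·(1/6)·(-47/800) = 6889/90000 ; √disc = 83/300
  v_R = (−(29/150) + 83/300) / (2·(1/6)) = 1/4 m/s
check:
T_s = v_R/a_R = (1/4)/3 = 0.0833 s
robot covers v_R·T_r = 0.2500·0.0600 = 0.0150 m before braking
robot under decel: 0.2500²/(2·3.0000) = 0.0104 m
human closes 0.4000·0.1433 = 0.0573 m
margins: 0.2500+0.0800+0.0800 = 0.4100 m
sum ≈ 0.0150+0.0104+0.0573+0.4100 ≈ 0.4928 m = S ✓

v_R_max = 1/4 m/s = 0.2500 m/s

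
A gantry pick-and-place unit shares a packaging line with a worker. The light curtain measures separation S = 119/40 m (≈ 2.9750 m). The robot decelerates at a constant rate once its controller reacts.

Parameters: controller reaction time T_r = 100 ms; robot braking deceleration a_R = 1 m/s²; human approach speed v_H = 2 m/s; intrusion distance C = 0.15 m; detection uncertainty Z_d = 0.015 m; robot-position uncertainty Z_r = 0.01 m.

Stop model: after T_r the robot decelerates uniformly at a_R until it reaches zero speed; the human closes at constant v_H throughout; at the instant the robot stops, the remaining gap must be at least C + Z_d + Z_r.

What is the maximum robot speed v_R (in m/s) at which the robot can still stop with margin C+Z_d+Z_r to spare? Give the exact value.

collect terms ⇒ (1/2)·v_R² + (21/10)·v_R + (-13/5) = 0
  disc = (21/10)² − 4·(1/2)·(-13/5) = 961/100 ; √disc = 31/10
  v_R = (−(21/10) + 31/10) / (2·(1/2)) = 1 m/s
check:
braking lasts T_s = 1/1 = 1.0000 s
robot covers v_R·T_r = 1.0000·0.1000 = 0.1000 m before braking
robot under decel: 1.0000²/(2·1.0000) = 0.5000 m
person approaches 2.0000·(0.1000+1.0000) = 2.2000 m
margins: 0.1500+0.0150+0.0100 = 0.1750 m
sum ≈ 0.1000+0.5000+2.2000+0.1750 ≈ 2.9750 m = S ✓

v_R_max = 1 m/s = 1.0000 m/s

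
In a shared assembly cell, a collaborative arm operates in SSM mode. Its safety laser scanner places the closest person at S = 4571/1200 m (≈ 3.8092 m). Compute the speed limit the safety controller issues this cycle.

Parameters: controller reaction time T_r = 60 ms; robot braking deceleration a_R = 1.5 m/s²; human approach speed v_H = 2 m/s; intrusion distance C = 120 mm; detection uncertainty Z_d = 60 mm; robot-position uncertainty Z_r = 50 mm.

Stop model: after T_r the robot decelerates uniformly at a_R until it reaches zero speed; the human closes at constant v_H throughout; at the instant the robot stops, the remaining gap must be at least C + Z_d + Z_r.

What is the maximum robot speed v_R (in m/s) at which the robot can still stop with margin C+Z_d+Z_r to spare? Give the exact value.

at the boundary: (1/3)·v² + (209/150)·v + (-4151/1200) = 0
  disc = (209/150)² − 4·(1/3)·(-4151/1200) = 4096/625 ; √disc = 64/25
  v_R = (−(209/150) + 64/25) / (2·(1/3)) = 7/4 m/s
check:
braking lasts T_s = (7/4)/(3/2) = 1.1667 s
reaction-phase robot travel = 1.7500·0.0600 = 0.1050 m
braking distance = 1.7500²/(2·1.5000) = 1.0208 m
person approaches 2.0000·(0.0600+1.1667) = 2.4533 m
C+Z_d+Z_r = 0.1200+0.0600+0.0500 = 0.2300 m
sum ≈ 0.1050+1.0208+2.4533+0.2300 ≈ 3.8092 m = S ✓

v_R_max = 7/4 m/s = 1.7500 m/s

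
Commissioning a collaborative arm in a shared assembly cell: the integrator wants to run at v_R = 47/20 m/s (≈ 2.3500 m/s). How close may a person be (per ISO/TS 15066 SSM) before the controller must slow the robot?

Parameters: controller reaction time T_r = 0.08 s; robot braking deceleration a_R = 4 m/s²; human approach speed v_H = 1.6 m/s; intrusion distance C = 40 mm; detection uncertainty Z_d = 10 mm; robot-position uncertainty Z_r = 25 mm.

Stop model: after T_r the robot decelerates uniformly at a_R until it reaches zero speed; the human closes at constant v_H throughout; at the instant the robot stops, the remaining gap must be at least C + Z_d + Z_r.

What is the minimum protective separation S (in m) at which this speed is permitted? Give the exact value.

S_min = 32341/16000 m = 2.0213 m

T_s = v_R/a_R = (47/20)/4 = 0.5875 s
reaction-phase robot travel = 2.3500·0.0800 = 0.1880 m
robot covers 2.3500·0.5875 − ½·4.0000·0.5875² = 0.6903 m while stopping
human closes 1.6000·0.6675 = 1.0680 m
C+Z_d+Z_r = 0.0400+0.0100+0.0250 = 0.0750 m
S_min ≈ 0.1880+0.6903+1.0680+0.0750  ⇒  S_min = 32341/16000 m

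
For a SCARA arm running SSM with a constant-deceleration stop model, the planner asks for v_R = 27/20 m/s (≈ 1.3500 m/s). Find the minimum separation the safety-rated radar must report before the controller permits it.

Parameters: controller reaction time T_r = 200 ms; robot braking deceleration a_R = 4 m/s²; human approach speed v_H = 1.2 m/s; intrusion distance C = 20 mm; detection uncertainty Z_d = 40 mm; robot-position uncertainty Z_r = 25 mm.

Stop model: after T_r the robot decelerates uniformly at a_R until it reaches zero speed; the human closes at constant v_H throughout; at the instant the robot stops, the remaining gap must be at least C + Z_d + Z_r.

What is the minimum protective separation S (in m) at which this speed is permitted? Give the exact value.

S_min = 3929/3200 m = 1.2278 m

T_s = v_R/a_R = (27/20)/4 = 0.3375 s
robot in T_r: 1.3500·0.2000 = 0.2700 m
robot covers 1.3500·0.3375 − ½·4.0000·0.3375² = 0.2278 m while stopping
human closes 1.2000·0.5375 = 0.6450 m
residual clearance needed = 0.0200+0.0400+0.0250 = 0.0850 m
S_min ≈ 0.2700+0.2278+0.6450+0.0850  ⇒  S_min = 3929/3200 m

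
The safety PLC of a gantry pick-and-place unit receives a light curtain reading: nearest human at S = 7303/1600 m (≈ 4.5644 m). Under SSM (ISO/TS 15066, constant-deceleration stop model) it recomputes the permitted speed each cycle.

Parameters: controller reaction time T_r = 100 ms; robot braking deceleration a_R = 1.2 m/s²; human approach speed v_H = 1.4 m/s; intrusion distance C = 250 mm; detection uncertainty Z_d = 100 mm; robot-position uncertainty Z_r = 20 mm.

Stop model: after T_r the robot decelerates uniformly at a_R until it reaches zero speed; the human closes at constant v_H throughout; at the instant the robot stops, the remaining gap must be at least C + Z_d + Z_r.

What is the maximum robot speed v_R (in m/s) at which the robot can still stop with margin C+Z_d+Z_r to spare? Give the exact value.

v_R_max = 39/20 m/s = 1.9500 m/s

collect terms ⇒ (5/12)·v_R² + (19/15)·v_R + (-6487/1600) = 0
  disc = (19/15)² − 4·(5/12)·(-6487/1600) = 120409/14400 ; √disc = 347/120
  v_R = (−(19/15) + 347/120) / (2·(5/12)) = 39/20 m/s
check:
T_s = v_R/a_R = (39/20)/(6/5) = 1.6250 s
robot covers v_R·T_r = 1.9500·0.1000 = 0.1950 m before braking
braking distance = 1.9500²/(2·1.2000) = 1.5844 m
human closes 1.4000·1.7250 = 2.4150 m
C+Z_d+Z_r = 0.2500+0.1000+0.0200 = 0.3700 m
sum ≈ 0.1950+1.5844+2.4150+0.3700 ≈ 4.5644 m = S ✓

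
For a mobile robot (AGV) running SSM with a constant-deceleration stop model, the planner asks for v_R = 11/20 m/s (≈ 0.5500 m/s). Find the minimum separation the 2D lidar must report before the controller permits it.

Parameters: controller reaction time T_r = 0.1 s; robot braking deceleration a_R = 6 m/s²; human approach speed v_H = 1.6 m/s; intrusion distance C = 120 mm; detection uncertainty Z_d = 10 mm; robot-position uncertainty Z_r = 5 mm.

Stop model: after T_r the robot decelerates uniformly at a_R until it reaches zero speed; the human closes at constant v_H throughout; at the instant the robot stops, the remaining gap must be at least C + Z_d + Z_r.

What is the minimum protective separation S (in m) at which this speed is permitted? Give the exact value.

S_min = 167/320 m = 0.5219 m

T_s = v_R/a_R = (11/20)/6 = 0.0917 s
robot in T_r: 0.5500·0.1000 = 0.0550 m
robot under decel: 0.5500²/(2·6.0000) = 0.0252 m
person approaches 1.6000·(0.1000+0.0917) = 0.3067 m
residual clearance needed = 0.1200+0.0100+0.0050 = 0.1350 m
S_min ≈ 0.0550+0.0252+0.3067+0.1350  ⇒  S_min = 167/320 m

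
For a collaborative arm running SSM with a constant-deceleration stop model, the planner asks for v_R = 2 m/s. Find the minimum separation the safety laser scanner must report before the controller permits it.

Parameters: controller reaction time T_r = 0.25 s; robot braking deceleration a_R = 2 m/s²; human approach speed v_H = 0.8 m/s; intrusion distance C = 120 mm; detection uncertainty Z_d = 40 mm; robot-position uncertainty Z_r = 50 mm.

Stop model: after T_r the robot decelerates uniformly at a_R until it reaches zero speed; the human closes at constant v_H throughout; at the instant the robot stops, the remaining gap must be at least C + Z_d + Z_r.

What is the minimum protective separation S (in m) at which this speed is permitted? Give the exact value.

S_min = 271/100 m = 2.7100 m

braking lasts T_s = 2/2 = 1.0000 s
robot covers v_R·T_r = 2.0000·0.2500 = 0.5000 m before braking
robot covers 2.0000·1.0000 − ½·2.0000·1.0000² = 1.0000 m while stopping
human over T_r+T_s: 0.8000·(0.2500+1.0000) = 1.0000 m
residual clearance needed = 0.1200+0.0400+0.0500 = 0.2100 m
S_min ≈ 0.5000+1.0000+1.0000+0.2100  ⇒  S_min = 271/100 m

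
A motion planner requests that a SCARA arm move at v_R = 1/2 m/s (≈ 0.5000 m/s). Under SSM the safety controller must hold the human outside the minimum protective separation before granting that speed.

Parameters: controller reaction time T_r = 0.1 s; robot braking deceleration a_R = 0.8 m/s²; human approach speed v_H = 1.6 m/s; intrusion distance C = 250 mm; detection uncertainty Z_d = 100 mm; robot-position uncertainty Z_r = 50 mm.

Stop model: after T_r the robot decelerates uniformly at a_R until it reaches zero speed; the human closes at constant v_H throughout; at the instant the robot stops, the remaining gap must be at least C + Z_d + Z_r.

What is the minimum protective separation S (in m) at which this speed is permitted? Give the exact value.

S_min = 1413/800 m = 1.7663 m

stop time T_s = (1/2)/(4/5) = 0.6250 s
reaction-phase robot travel = 0.5000·0.1000 = 0.0500 m
braking distance = 0.5000²/(2·0.8000) = 0.1562 m
person approaches 1.6000·(0.1000+0.6250) = 1.1600 m
C+Z_d+Z_r = 0.2500+0.1000+0.0500 = 0.4000 m
S_min ≈ 0.0500+0.1562+1.1600+0.4000  ⇒  S_min = 1413/800 m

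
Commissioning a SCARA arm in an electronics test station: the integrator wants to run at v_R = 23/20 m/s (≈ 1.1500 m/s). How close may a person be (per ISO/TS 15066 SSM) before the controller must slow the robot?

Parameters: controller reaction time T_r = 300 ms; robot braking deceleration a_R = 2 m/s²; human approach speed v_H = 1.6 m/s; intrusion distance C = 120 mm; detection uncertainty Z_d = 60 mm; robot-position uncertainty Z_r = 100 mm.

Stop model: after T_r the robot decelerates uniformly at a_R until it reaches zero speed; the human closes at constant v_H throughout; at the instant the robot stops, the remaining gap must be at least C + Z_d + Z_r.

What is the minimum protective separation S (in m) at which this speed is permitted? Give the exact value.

S_min = 3769/1600 m = 2.3556 m

T_s = v_R/a_R = (23/20)/2 = 0.5750 s
reaction-phase robot travel = 1.1500·0.3000 = 0.3450 m
robot covers 1.1500·0.5750 − ½·2.0000·0.5750² = 0.3306 m while stopping
human closes 1.6000·0.8750 = 1.4000 m
residual clearance needed = 0.1200+0.0600+0.1000 = 0.2800 m
S_min ≈ 0.3450+0.3306+1.4000+0.2800  ⇒  S_min = 3769/1600 m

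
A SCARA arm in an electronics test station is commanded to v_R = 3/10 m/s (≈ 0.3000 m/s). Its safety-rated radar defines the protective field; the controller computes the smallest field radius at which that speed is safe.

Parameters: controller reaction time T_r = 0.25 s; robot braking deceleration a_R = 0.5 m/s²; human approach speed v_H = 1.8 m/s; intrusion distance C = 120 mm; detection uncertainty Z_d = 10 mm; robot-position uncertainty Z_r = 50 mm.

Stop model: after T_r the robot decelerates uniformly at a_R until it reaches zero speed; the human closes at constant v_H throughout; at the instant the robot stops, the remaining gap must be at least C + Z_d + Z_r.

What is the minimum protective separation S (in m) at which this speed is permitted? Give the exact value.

S_min = 15/8 m = 1.8750 m

braking lasts T_s = (3/10)/(1/2) = 0.6000 s
robot covers v_R·T_r = 0.3000·0.2500 = 0.0750 m before braking
robot under decel: 0.3000²/(2·0.5000) = 0.0900 m
human closes 1.8000·0.8500 = 1.5300 m
margins: 0.1200+0.0100+0.0500 = 0.1800 m
S_min ≈ 0.0750+0.0900+1.5300+0.1800  ⇒  S_min = 15/8 m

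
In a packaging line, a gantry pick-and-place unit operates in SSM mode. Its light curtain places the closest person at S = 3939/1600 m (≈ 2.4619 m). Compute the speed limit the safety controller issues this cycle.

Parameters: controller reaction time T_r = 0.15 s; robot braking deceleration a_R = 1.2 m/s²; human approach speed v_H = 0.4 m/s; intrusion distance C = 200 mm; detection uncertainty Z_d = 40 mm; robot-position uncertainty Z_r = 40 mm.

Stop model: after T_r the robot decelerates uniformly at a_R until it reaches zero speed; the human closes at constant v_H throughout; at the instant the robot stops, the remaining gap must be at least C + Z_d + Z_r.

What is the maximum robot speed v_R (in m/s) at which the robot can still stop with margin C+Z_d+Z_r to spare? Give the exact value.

at the boundary: (5/12)·v² + (29/60)·v + (-679/320) = 0
  disc = (29/60)² − 4·(5/12)·(-679/320) = 54289/14400 ; √disc = 233/120
  v_R = (−(29/60) + 233/120) / (2·(5/12)) = 7/4 m/s
check:
braking lasts T_s = (7/4)/(6/5) = 1.4583 s
robot in T_r: 1.7500·0.1500 = 0.2625 m
robot covers 1.7500·1.4583 − ½·1.2000·1.4583² = 1.2760 m while stopping
person approaches 0.4000·(0.1500+1.4583) = 0.6433 m
residual clearance needed = 0.2000+0.0400+0.0400 = 0.2800 m
sum ≈ 0.2625+1.2760+0.6433+0.2800 ≈ 2.4619 m = S ✓

v_R_max = 7/4 m/s = 1.7500 m/s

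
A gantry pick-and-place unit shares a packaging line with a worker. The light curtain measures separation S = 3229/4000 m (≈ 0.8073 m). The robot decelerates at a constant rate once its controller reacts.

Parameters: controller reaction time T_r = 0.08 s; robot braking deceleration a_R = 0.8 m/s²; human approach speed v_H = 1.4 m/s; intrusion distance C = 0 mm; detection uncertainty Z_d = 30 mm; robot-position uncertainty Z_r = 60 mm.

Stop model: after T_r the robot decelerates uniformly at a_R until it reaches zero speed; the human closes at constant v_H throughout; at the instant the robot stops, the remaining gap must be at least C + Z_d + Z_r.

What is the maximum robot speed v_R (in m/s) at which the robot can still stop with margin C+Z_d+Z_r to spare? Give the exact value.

v_R_max = 3/10 m/s = 0.3000 m/s

quadratic (5/8)·v² + (183/100)·v + (-2421/4000) = 0
  disc = (183/100)² − 4·(5/8)·(-2421/4000) = 194481/40000 ; √disc = 441/200
  v_R = (−(183/100) + 441/200) / (2·(5/8)) = 3/10 m/s
check:
stop time T_s = (3/10)/(4/5) = 0.3750 s
robot covers v_R·T_r = 0.3000·0.0800 = 0.0240 m before braking
braking distance = 0.3000²/(2·0.8000) = 0.0563 m
human closes 1.4000·0.4550 = 0.6370 m
residual clearance needed = 0.0000+0.0300+0.0600 = 0.0900 m
sum ≈ 0.0240+0.0563+0.6370+0.0900 ≈ 0.8073 m = S ✓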